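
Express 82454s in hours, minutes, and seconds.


Hours: 82454 ÷ 3600 = 22 remainder 3254
Minutes: 3254 ÷ 60 = 54 remainder 14
Seconds: 14

22h 54m 14s


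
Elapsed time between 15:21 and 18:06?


End time in minutes: 18×60 + 6 = 1086
Start time in minutes: 15×60 + 21 = 921
Difference = 1086 - 921 = 165 minutes
= 2 hours 45 minutes

2h 45m


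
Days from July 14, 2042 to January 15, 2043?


From July 14, 2042 to January 15, 2043
Rest of July 2042: 31 - 14 = 17
Full months: August 31, September 30, October 31, November 30, December 31
Days into January 2043: 15
Total = 17 + 31 + 30 + 31 + 30 + 31 + 15 = 185 days

185 days


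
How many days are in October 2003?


31 days

Month: October (month 10)
October has 31 days


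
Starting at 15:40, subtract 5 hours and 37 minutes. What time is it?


10:03

Start: 940 minutes from midnight
Subtract: 337 minutes
Remaining: 940 - 337 = 603
Hours: 10, Minutes: 3


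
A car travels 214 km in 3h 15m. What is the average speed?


65.8 km/h

Distance: 214 km
Time: 3h 15m = 195 min = 195/60 = 13/4 hours
Speed = 214 ÷ (13/4) = 214 × 4 / 13 = 856/13 ≈ 65.8 km/h


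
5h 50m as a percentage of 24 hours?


0.2431 (24.31%)

Total minutes: 5×60 + 50 = 350
Day = 24×60 = 1440 minutes
Fraction = 350/1440 ≈ 0.2431
As a percentage: 350/1440 × 100 ≈ 24.31%


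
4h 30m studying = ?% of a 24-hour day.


Time: 270 minutes
Day: 1440 minutes
Percentage = (270/1440) × 100 ≈ 18.8%

18.8%


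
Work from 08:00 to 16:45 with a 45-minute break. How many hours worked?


8h 0m (480 minutes)

Total time = (16×60+45) - (8×60+0)
= 1005 - 480 = 525 min
Minus break: 525 - 45 = 480 min
= 8h 0m


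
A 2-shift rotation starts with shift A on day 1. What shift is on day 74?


Shifts: A, B
Start: A (index 0)
Day 74: (0 + 74 - 1) mod 2
= 73 mod 2
= 1
Index 1 → shift B

Shift B


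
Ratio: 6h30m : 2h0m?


13:4 (3.25)

Duration 1: 390 minutes
Duration 2: 120 minutes
Ratio = 390:120
GCD = 30
Simplified = 13:4
As a decimal: 13/4 = 3.25


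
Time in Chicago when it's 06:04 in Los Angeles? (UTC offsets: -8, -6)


Time difference = UTC-6 - UTC-8 = +2 hours
New hour = (6 + 2) mod 24
= 8 mod 24 = 8
Minutes unchanged → 08:04

08:04


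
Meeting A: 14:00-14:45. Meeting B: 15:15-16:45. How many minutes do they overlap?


Meeting A: 840-885 (in minutes from midnight)
Meeting B: 915-1005
Overlap start = max(840, 915) = 915
Overlap end = min(885, 1005) = 885
Overlap = max(0, 885 - 915) = 0 min

0 minutes


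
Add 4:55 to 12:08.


17:03

Start: 728 minutes from midnight
Add: 295 minutes
Total: 1023 minutes
Hours: 1023 ÷ 60 = 17 remainder 3


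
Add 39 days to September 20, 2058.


October 29, 2058

Start: September 20, 2058
Add 39 days
September 20 → October 1: 30 - 20 + 1 = 11 days (39 - 11 = 28 left)
October 1 + 28 = October 29, 2058


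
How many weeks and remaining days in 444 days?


Weeks: 444 ÷ 7 = 63 remainder 3

63 weeks 3 days


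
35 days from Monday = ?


Start: Monday (index 0)
(0 + 35) mod 7
= 35 mod 7
= 0
Index 0 → Monday

Monday


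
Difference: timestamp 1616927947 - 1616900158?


27789 seconds (7.7 hours / 0.32 days)

Difference = 1616927947 - 1616900158 = 27789 seconds
In hours: 27789 / 3600 ≈ 7.7
In days: 27789 / 86400 ≈ 0.32


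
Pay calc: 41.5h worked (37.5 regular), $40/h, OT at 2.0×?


Regular: 37.5h × $40 = $1500.00
Overtime: 41.5 - 37.5 = 4.0h
OT pay: 4.0h × $40 × 2.0 = $320.00
Total = $1500.00 + $320.00 = $1820.00

$1820.00


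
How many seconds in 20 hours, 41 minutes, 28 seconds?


Hours: 20 × 3600 = 72000
Minutes: 41 × 60 = 2460
Seconds: 28
Total = 72000 + 2460 + 28 = 74488

74488 seconds


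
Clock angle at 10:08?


Hour hand = 10×30 + 8×0.5 = 304.0°
Minute hand = 8×6 = 48°
Difference = |304.0 - 48| = 256.0°
Since > 180°: 360 - 256.0 = 104.0°

104.0°


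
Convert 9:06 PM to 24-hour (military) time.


Input: 9:06 PM
PM: 9 + 12 = 21

21:06


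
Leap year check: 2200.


Rules: divisible by 4 AND (not by 100 OR by 400)
2200 ÷ 4 = 550 exactly → divisible by 4
2200 ÷ 100 = 22 exactly → divisible by 100
2200 ÷ 400 = 5 remainder 200 → not divisible by 400
Divisible by 100 but not by 400 → not a leap year

No


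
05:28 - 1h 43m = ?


Start: 328 minutes from midnight
Subtract: 103 minutes
Remaining: 328 - 103 = 225
Hours: 3, Minutes: 45

03:45


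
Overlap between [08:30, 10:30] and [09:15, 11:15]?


Meeting A: 510-630 (in minutes from midnight)
Meeting B: 555-675
Overlap start = max(510, 555) = 555
Overlap end = min(630, 675) = 630
Overlap = max(0, 630 - 555) = 75 min

75 minutes


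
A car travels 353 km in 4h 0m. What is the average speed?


88.3 km/h

Distance: 353 km
Time: 4 hours
Speed = 353 / 4 ≈ 88.3 km/h


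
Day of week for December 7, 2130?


Zeller's congruence:
q=7, m=12, k=30, j=21
h = (7 + ⌊13×13/5⌋ + 30 + ⌊30/4⌋ + ⌊21/4⌋ - 2×21) mod 7
= (7 + 33 + 30 + 7 + 5 - 42) mod 7
= 40 mod 7 = 5
h=5 → Thursday

Thursday


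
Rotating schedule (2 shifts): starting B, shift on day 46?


Shift A

Shifts: A, B
Start: B (index 1)
Day 46: (1 + 46 - 1) mod 2
= 46 mod 2
= 0
Index 0 → shift A


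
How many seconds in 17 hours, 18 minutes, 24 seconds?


62304 seconds

Hours: 17 × 3600 = 61200
Minutes: 18 × 60 = 1080
Seconds: 24
Total = 61200 + 1080 + 24 = 62304


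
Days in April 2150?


30 days

Month: April (month 4)
April has 30 days


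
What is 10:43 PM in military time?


22:43

Input: 10:43 PM
PM: 10 + 12 = 22


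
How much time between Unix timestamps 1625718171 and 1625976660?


258489 seconds (71.8 hours / 2.99 days)

Difference = 1625976660 - 1625718171 = 258489 seconds
In hours: 258489 / 3600 ≈ 71.8
In days: 258489 / 86400 ≈ 2.99


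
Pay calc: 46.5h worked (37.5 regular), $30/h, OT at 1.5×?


Regular: 37.5h × $30 = $1125.00
Overtime: 46.5 - 37.5 = 9.0h
OT pay: 9.0h × $30 × 1.5 = $405.00
Total = $1125.00 + $405.00 = $1530.00

$1530.00


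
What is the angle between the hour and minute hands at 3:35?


Hour hand = 3×30 + 35×0.5 = 107.5°
Minute hand = 35×6 = 210°
Difference = |107.5 - 210| = 102.5°

102.5°


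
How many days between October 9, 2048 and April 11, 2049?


184 days

From October 9, 2048 to April 11, 2049
Rest of October 2048: 31 - 9 = 22
Full months: November 30, December 31, January 31, February 2049 28, March 31
Days into April 2049: 11
Total = 22 + 30 + 31 + 31 + 28 + 31 + 11 = 184 days


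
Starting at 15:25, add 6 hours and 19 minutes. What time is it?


Start: 925 minutes from midnight
Add: 379 minutes
Total: 1304 minutes
Hours: 1304 ÷ 60 = 21 remainder 44

21:44


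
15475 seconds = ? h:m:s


Hours: 15475 ÷ 3600 = 4 remainder 1075
Minutes: 1075 ÷ 60 = 17 remainder 55
Seconds: 55

4h 17m 55s


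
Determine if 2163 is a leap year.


No

Rules: divisible by 4 AND (not by 100 OR by 400)
2163 ÷ 4 = 540 remainder 3 → not divisible by 4
Not divisible by 4 → not a leap year


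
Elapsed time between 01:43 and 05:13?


End time in minutes: 5×60 + 13 = 313
Start time in minutes: 1×60 + 43 = 103
Difference = 313 - 103 = 210 minutes
= 3 hours 30 minutes

3h 30m


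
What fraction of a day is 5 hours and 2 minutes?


Total minutes: 5×60 + 2 = 302
Day = 24×60 = 1440 minutes
Fraction = 302/1440 ≈ 0.2097
As a percentage: 302/1440 × 100 ≈ 20.97%

0.2097 (20.97%)


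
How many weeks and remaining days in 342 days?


Weeks: 342 ÷ 7 = 48 remainder 6

48 weeks 6 days


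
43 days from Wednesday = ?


Thursday

Start: Wednesday (index 2)
(2 + 43) mod 7
= 45 mod 7
= 3
Index 3 → Thursday


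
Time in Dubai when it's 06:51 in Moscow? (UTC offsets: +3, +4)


Time difference = UTC+4 - UTC+3 = +1 hours
New hour = (6 + 1) mod 24
= 7 mod 24 = 7
Minutes unchanged → 07:51

07:51


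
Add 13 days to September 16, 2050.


Start: September 16, 2050
Add 13 days
September 16 + 13 = September 29, 2050

September 29, 2050


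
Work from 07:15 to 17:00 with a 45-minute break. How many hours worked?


Total time = (17×60+0) - (7×60+15)
= 1020 - 435 = 585 min
Minus break: 585 - 45 = 540 min
= 9h 0m

9h 0m (540 minutes)


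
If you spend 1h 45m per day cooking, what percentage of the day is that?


7.3%

Time: 105 minutes
Day: 1440 minutes
Percentage = (105/1440) × 100 ≈ 7.3%


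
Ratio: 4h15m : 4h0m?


17:16 (1.06)

Duration 1: 255 minutes
Duration 2: 240 minutes
Ratio = 255:240
GCD = 15
Simplified = 17:16
As a decimal: 17/16 ≈ 1.06


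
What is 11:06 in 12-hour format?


Hour: 11
11 < 12 → AM

11:06 AM


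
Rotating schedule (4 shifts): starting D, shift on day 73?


Shifts: A, B, C, D
Start: D (index 3)
Day 73: (3 + 73 - 1) mod 4
= 75 mod 4
= 3
Index 3 → shift D

Shift D


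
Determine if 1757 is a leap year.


Rules: divisible by 4 AND (not by 100 OR by 400)
1757 ÷ 4 = 439 remainder 1 → not divisible by 4
Not divisible by 4 → not a leap year

No


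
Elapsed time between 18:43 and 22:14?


End time in minutes: 22×60 + 14 = 1334
Start time in minutes: 18×60 + 43 = 1123
Difference = 1334 - 1123 = 211 minutes
= 3 hours 31 minutes

3h 31m


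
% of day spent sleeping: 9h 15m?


Time: 555 minutes
Day: 1440 minutes
Percentage = (555/1440) × 100 ≈ 38.5%

38.5%


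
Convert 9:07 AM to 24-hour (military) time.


09:07

Input: 9:07 AM
AM hour stays: 9


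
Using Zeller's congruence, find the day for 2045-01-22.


Zeller's congruence:
q=22, m=13, k=44, j=20
h = (22 + ⌊13×14/5⌋ + 44 + ⌊44/4⌋ + ⌊20/4⌋ - 2×20) mod 7
= (22 + 36 + 44 + 11 + 5 - 40) mod 7
= 78 mod 7 = 1
h=1 → Sunday

Sunday


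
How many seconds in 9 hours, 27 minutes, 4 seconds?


Hours: 9 × 3600 = 32400
Minutes: 27 × 60 = 1620
Seconds: 4
Total = 32400 + 1620 + 4 = 34024

34024 seconds


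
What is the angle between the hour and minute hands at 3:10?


35.0°

Hour hand = 3×30 + 10×0.5 = 95.0°
Minute hand = 10×6 = 60°
Difference = |95.0 - 60| = 35.0°


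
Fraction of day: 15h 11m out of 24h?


Total minutes: 15×60 + 11 = 911
Day = 24×60 = 1440 minutes
Fraction = 911/1440 ≈ 0.6326
As a percentage: 911/1440 × 100 ≈ 63.26%

0.6326 (63.26%)


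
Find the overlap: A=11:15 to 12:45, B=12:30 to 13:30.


15 minutes

Meeting A: 675-765 (in minutes from midnight)
Meeting B: 750-810
Overlap start = max(675, 750) = 750
Overlap end = min(765, 810) = 765
Overlap = max(0, 765 - 750) = 15 min


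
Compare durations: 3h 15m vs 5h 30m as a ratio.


Duration 1: 195 minutes
Duration 2: 330 minutes
Ratio = 195:330
GCD = 15
Simplified = 13:22
As a decimal: 13/22 ≈ 0.59

13:22 (0.59)


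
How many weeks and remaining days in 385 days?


Weeks: 385 ÷ 7 = 55 remainder 0

55 weeks 0 days


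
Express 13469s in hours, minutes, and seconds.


3h 44m 29s

Hours: 13469 ÷ 3600 = 3 remainder 2669
Minutes: 2669 ÷ 60 = 44 remainder 29
Seconds: 29


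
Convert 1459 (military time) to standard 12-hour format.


2:59 PM

Hour: 14
14 - 12 = 2 → PM


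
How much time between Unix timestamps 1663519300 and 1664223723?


Difference = 1664223723 - 1663519300 = 704423 seconds
In hours: 704423 / 3600 ≈ 195.7
In days: 704423 / 86400 ≈ 8.15

704423 seconds (195.7 hours / 8.15 days)


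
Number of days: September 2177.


30 days

Month: September (month 9)
September has 30 days


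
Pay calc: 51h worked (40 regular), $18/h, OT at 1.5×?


$1017.00

Regular: 40h × $18 = $720.00
Overtime: 51 - 40 = 11h
OT pay: 11h × $18 × 1.5 = $297.00
Total = $720.00 + $297.00 = $1017.00


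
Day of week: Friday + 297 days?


Start: Friday (index 4)
(4 + 297) mod 7
= 301 mod 7
= 0
Index 0 → Monday

Monday


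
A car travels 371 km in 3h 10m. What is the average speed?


117.2 km/h

Distance: 371 km
Time: 3h 10m = 190 min = 190/60 = 19/6 hours
Speed = 371 ÷ (19/6) = 371 × 6 / 19 = 2226/19 ≈ 117.2 km/h


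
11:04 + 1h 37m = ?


12:41

Start: 664 minutes from midnight
Add: 97 minutes
Total: 761 minutes
Hours: 761 ÷ 60 = 12 remainder 41


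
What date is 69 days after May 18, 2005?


July 26, 2005

Start: May 18, 2005
Add 69 days
May 18 → June 1: 31 - 18 + 1 = 14 days (69 - 14 = 55 left)
June 1 → July 1: 30 - 1 + 1 = 30 days (55 - 30 = 25 left)
July 1 + 25 = July 26, 2005


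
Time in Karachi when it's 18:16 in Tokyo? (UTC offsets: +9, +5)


14:16

Time difference = UTC+5 - UTC+9 = -4 hours
New hour = (18 -4) mod 24
= 14 mod 24 = 14
Minutes unchanged → 14:16


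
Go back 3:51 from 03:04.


Start: 184 minutes from midnight
Subtract: 231 minutes
Remaining: 184 - 231 = -47
Negative → add 24×60 = 1393
Hours: 23, Minutes: 13

23:13


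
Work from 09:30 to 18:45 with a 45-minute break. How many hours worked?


Total time = (18×60+45) - (9×60+30)
= 1125 - 570 = 555 min
Minus break: 555 - 45 = 510 min
= 8h 30m

8h 30m (510 minutes)


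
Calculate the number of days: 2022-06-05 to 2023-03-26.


From June 5, 2022 to March 26, 2023
Rest of June 2022: 30 - 5 = 25
Full months: July 31, August 31, September 30, October 31, November 30, December 31, January 31, February 2023 28
Days into March 2023: 26
Total = 25 + 31 + 31 + 30 + 31 + 30 + 31 + 31 + 28 + 26 = 294 days

294 days


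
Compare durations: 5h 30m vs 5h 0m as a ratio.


Duration 1: 330 minutes
Duration 2: 300 minutes
Ratio = 330:300
GCD = 30
Simplified = 11:10
As a decimal: 11/10 = 1.10

11:10 (1.10)


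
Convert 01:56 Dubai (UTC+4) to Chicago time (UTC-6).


Time difference = UTC-6 - UTC+4 = -10 hours
New hour = (1 -10) mod 24
= -9 mod 24 = 15
Minutes unchanged → 15:56; -9 < 0 → previous day

15:56 (previous day)


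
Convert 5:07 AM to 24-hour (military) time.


05:07

Input: 5:07 AM
AM hour stays: 5


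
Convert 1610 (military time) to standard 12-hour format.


Hour: 16
16 - 12 = 4 → PM

4:10 PM


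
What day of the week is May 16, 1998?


Zeller's congruence:
q=16, m=5, k=98, j=19
h = (16 + ⌊13×6/5⌋ + 98 + ⌊98/4⌋ + ⌊19/4⌋ - 2×19) mod 7
= (16 + 15 + 98 + 24 + 4 - 38) mod 7
= 119 mod 7 = 0
h=0 → Saturday

Saturday


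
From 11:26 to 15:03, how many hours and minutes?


End time in minutes: 15×60 + 3 = 903
Start time in minutes: 11×60 + 26 = 686
Difference = 903 - 686 = 217 minutes
= 3 hours 37 minutes

3h 37m


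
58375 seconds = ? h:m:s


16h 12m 55s

Hours: 58375 ÷ 3600 = 16 remainder 775
Minutes: 775 ÷ 60 = 12 remainder 55
Seconds: 55


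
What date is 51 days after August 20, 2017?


October 10, 2017

Start: August 20, 2017
Add 51 days
August 20 → September 1: 31 - 20 + 1 = 12 days (51 - 12 = 39 left)
September 1 → October 1: 30 - 1 + 1 = 30 days (39 - 30 = 9 left)
October 1 + 9 = October 10, 2017


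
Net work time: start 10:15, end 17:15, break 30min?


Total time = (17×60+15) - (10×60+15)
= 1035 - 615 = 420 min
Minus break: 420 - 30 = 390 min
= 6h 30m

6h 30m (390 minutes)


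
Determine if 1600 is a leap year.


Rules: divisible by 4 AND (not by 100 OR by 400)
1600 ÷ 4 = 400 exactly → divisible by 4
1600 ÷ 100 = 16 exactly → divisible by 100
1600 ÷ 400 = 4 exactly → divisible by 400
Divisible by 400 → leap year

Yes


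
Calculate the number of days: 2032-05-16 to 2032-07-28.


73 days

From May 16, 2032 to July 28, 2032
Rest of May 2032: 31 - 16 = 15
Full months: June 30
Days into July 2032: 28
Total = 15 + 30 + 28 = 73 days


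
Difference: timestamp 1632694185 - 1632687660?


Difference = 1632694185 - 1632687660 = 6525 seconds
In hours: 6525 / 3600 ≈ 1.8
In days: 6525 / 86400 ≈ 0.08

6525 seconds (1.8 hours / 0.08 days)


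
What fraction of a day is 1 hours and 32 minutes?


0.0639 (6.39%)

Total minutes: 1×60 + 32 = 92
Day = 24×60 = 1440 minutes
Fraction = 92/1440 ≈ 0.0639
As a percentage: 92/1440 × 100 ≈ 6.39%


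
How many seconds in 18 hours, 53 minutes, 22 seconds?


68002 seconds

Hours: 18 × 3600 = 64800
Minutes: 53 × 60 = 3180
Seconds: 22
Total = 64800 + 3180 + 22 = 68002


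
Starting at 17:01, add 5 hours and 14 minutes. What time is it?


22:15

Start: 1021 minutes from midnight
Add: 314 minutes
Total: 1335 minutes
Hours: 1335 ÷ 60 = 22 remainder 15


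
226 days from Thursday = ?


Start: Thursday (index 3)
(3 + 226) mod 7
= 229 mod 7
= 5
Index 5 → Saturday

Saturday


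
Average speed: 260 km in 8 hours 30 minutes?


Distance: 260 km
Time: 8h 30m = 510 min = 510/60 = 17/2 hours
Speed = 260 ÷ (17/2) = 260 × 2 / 17 = 520/17 ≈ 30.6 km/h

30.6 km/h


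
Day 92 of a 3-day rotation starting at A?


Shifts: A, B, C
Start: A (index 0)
Day 92: (0 + 92 - 1) mod 3
= 91 mod 3
= 1
Index 1 → shift B

Shift B


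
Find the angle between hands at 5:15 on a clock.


Hour hand = 5×30 + 15×0.5 = 157.5°
Minute hand = 15×6 = 90°
Difference = |157.5 - 90| = 67.5°

67.5°


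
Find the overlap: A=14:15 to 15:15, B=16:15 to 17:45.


Meeting A: 855-915 (in minutes from midnight)
Meeting B: 975-1065
Overlap start = max(855, 975) = 975
Overlap end = min(915, 1065) = 915
Overlap = max(0, 915 - 975) = 0 min

0 minutes


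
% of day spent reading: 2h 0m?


Time: 120 minutes
Day: 1440 minutes
Percentage = (120/1440) × 100 ≈ 8.3%

8.3%


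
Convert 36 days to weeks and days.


Weeks: 36 ÷ 7 = 5 remainder 1

5 weeks 1 days


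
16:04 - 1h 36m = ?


14:28

Start: 964 minutes from midnight
Subtract: 96 minutes
Remaining: 964 - 96 = 868
Hours: 14, Minutes: 28


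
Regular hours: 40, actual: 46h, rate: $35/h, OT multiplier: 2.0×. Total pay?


Regular: 40h × $35 = $1400.00
Overtime: 46 - 40 = 6h
OT pay: 6h × $35 × 2.0 = $420.00
Total = $1400.00 + $420.00 = $1820.00

$1820.00


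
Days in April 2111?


30 days

Month: April (month 4)
April has 30 days


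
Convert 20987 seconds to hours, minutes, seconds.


5h 49m 47s

Hours: 20987 ÷ 3600 = 5 remainder 2987
Minutes: 2987 ÷ 60 = 49 remainder 47
Seconds: 47


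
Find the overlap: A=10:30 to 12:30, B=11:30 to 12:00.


Meeting A: 630-750 (in minutes from midnight)
Meeting B: 690-720
Overlap start = max(630, 690) = 690
Overlap end = min(750, 720) = 720
Overlap = max(0, 720 - 690) = 30 min

30 minutes


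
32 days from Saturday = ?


Wednesday

Start: Saturday (index 5)
(5 + 32) mod 7
= 37 mod 7
= 2
Index 2 → Wednesday


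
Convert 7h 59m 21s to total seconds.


Hours: 7 × 3600 = 25200
Minutes: 59 × 60 = 3540
Seconds: 21
Total = 25200 + 3540 + 21 = 28761

28761 seconds


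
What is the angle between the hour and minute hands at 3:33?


Hour hand = 3×30 + 33×0.5 = 106.5°
Minute hand = 33×6 = 198°
Difference = |106.5 - 198| = 91.5°

91.5°


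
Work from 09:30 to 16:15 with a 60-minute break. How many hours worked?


Total time = (16×60+15) - (9×60+30)
= 975 - 570 = 405 min
Minus break: 405 - 60 = 345 min
= 5h 45m

5h 45m (345 minutes)


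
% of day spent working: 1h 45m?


7.3%

Time: 105 minutes
Day: 1440 minutes
Percentage = (105/1440) × 100 ≈ 7.3%


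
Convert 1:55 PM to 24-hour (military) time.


13:55

Input: 1:55 PM
PM: 1 + 12 = 13


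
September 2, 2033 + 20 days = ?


September 22, 2033

Start: September 2, 2033
Add 20 days
September 2 + 20 = September 22, 2033


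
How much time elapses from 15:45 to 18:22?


End time in minutes: 18×60 + 22 = 1102
Start time in minutes: 15×60 + 45 = 945
Difference = 1102 - 945 = 157 minutes
= 2 hours 37 minutes

2h 37m


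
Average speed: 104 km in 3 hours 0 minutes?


34.7 km/h

Distance: 104 km
Time: 3 hours
Speed = 104 / 3 ≈ 34.7 km/h


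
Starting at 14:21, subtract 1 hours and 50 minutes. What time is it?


Start: 861 minutes from midnight
Subtract: 110 minutes
Remaining: 861 - 110 = 751
Hours: 12, Minutes: 31

12:31


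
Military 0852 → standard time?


Hour: 8
8 < 12 → AM

8:52 AM


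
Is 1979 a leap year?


Rules: divisible by 4 AND (not by 100 OR by 400)
1979 ÷ 4 = 494 remainder 3 → not divisible by 4
Not divisible by 4 → not a leap year

No


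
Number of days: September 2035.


Month: September (month 9)
September has 30 days

30 days


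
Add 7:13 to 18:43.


Start: 1123 minutes from midnight
Add: 433 minutes
Total: 1556 minutes
Hours: 1556 ÷ 60 = 25 remainder 56
25 ≥ 24 → 25 - 24 = 1 (next day)

01:56 (next day)


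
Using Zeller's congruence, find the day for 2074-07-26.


Thursday

Zeller's congruence:
q=26, m=7, k=74, j=20
h = (26 + ⌊13×8/5⌋ + 74 + ⌊74/4⌋ + ⌊20/4⌋ - 2×20) mod 7
= (26 + 20 + 74 + 18 + 5 - 40) mod 7
= 103 mod 7 = 5
h=5 → Thursday


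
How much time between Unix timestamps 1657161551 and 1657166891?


5340 seconds (1.5 hours / 0.06 days)

Difference = 1657166891 - 1657161551 = 5340 seconds
In hours: 5340 / 3600 ≈ 1.5
In days: 5340 / 86400 ≈ 0.06


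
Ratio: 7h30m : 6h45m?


10:9 (1.11)

Duration 1: 450 minutes
Duration 2: 405 minutes
Ratio = 450:405
GCD = 45
Simplified = 10:9
As a decimal: 10/9 ≈ 1.11


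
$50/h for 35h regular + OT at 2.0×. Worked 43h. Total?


$2550.00

Regular: 35h × $50 = $1750.00
Overtime: 43 - 35 = 8h
OT pay: 8h × $50 × 2.0 = $800.00
Total = $1750.00 + $800.00 = $2550.00


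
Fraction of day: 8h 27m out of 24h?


0.3521 (35.21%)

Total minutes: 8×60 + 27 = 507
Day = 24×60 = 1440 minutes
Fraction = 507/1440 ≈ 0.3521
As a percentage: 507/1440 × 100 ≈ 35.21%


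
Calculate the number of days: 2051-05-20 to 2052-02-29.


285 days

From May 20, 2051 to February 29, 2052
Rest of May 2051: 31 - 20 = 11
Full months: June 30, July 31, August 31, September 30, October 31, November 30, December 31, January 31
Days into February 2052: 29
Total = 11 + 30 + 31 + 31 + 30 + 31 + 30 + 31 + 31 + 29 = 285 days


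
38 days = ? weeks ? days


Weeks: 38 ÷ 7 = 5 remainder 3

5 weeks 3 days


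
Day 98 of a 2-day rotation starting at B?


Shifts: A, B
Start: B (index 1)
Day 98: (1 + 98 - 1) mod 2
= 98 mod 2
= 0
Index 0 → shift A

Shift A


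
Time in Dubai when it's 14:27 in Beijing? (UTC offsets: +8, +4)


10:27

Time difference = UTC+4 - UTC+8 = -4 hours
New hour = (14 -4) mod 24
= 10 mod 24 = 10
Minutes unchanged → 10:27


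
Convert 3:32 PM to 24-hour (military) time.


Input: 3:32 PM
PM: 3 + 12 = 15

15:32


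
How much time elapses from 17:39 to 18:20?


End time in minutes: 18×60 + 20 = 1100
Start time in minutes: 17×60 + 39 = 1059
Difference = 1100 - 1059 = 41 minutes
= 0 hours 41 minutes

0h 41m


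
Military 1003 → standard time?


Hour: 10
10 < 12 → AM

10:03 AM


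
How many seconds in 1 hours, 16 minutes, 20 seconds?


Hours: 1 × 3600 = 3600
Minutes: 16 × 60 = 960
Seconds: 20
Total = 3600 + 960 + 20 = 4580

4580 seconds


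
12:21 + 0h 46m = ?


13:07

Start: 741 minutes from midnight
Add: 46 minutes
Total: 787 minutes
Hours: 787 ÷ 60 = 13 remainder 7


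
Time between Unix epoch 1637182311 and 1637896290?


Difference = 1637896290 - 1637182311 = 713979 seconds
In hours: 713979 / 3600 ≈ 198.3
In days: 713979 / 86400 ≈ 8.26

713979 seconds (198.3 hours / 8.26 days)


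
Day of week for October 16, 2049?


Zeller's congruence:
q=16, m=10, k=49, j=20
h = (16 + ⌊13×11/5⌋ + 49 + ⌊49/4⌋ + ⌊20/4⌋ - 2×20) mod 7
= (16 + 28 + 49 + 12 + 5 - 40) mod 7
= 70 mod 7 = 0
h=0 → Saturday

Saturday


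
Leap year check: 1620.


Rules: divisible by 4 AND (not by 100 OR by 400)
1620 ÷ 4 = 405 exactly → divisible by 4
1620 ÷ 100 = 16 remainder 20 → not divisible by 100
Divisible by 4 but not by 100 → leap year

Yes


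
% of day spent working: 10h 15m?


42.7%

Time: 615 minutes
Day: 1440 minutes
Percentage = (615/1440) × 100 ≈ 42.7%


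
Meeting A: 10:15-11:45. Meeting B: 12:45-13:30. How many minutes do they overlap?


Meeting A: 615-705 (in minutes from midnight)
Meeting B: 765-810
Overlap start = max(615, 765) = 765
Overlap end = min(705, 810) = 705
Overlap = max(0, 705 - 765) = 0 min

0 minutes


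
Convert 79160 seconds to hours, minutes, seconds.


21h 59m 20s

Hours: 79160 ÷ 3600 = 21 remainder 3560
Minutes: 3560 ÷ 60 = 59 remainder 20
Seconds: 20


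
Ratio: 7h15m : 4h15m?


Duration 1: 435 minutes
Duration 2: 255 minutes
Ratio = 435:255
GCD = 15
Simplified = 29:17
As a decimal: 29/17 ≈ 1.71

29:17 (1.71)


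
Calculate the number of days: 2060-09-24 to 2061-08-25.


335 days

From September 24, 2060 to August 25, 2061
Rest of September 2060: 30 - 24 = 6
Full months: October 31, November 30, December 31, January 31, February 2061 28, March 31, April 30, May 31, June 30, July 31
Days into August 2061: 25
Total = 6 + 31 + 30 + 31 + 31 + 28 + 31 + 30 + 31 + 30 + 31 + 25 = 335 days


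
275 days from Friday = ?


Sunday

Start: Friday (index 4)
(4 + 275) mod 7
= 279 mod 7
= 6
Index 6 → Sunday


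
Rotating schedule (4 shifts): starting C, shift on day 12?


Shifts: A, B, C, D
Start: C (index 2)
Day 12: (2 + 12 - 1) mod 4
= 13 mod 4
= 1
Index 1 → shift B

Shift B


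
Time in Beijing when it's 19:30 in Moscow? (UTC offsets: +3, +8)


Time difference = UTC+8 - UTC+3 = +5 hours
New hour = (19 + 5) mod 24
= 24 mod 24 = 0
Minutes unchanged → 00:30; 24 ≥ 24 → next day

00:30 (next day)


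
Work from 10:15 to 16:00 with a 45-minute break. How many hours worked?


5h 0m (300 minutes)

Total time = (16×60+0) - (10×60+15)
= 960 - 615 = 345 min
Minus break: 345 - 45 = 300 min
= 5h 0m


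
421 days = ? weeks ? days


Weeks: 421 ÷ 7 = 60 remainder 1

60 weeks 1 days


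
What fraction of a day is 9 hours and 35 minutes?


Total minutes: 9×60 + 35 = 575
Day = 24×60 = 1440 minutes
Fraction = 575/1440 ≈ 0.3993
As a percentage: 575/1440 × 100 ≈ 39.93%

0.3993 (39.93%)


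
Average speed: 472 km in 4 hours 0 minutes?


Distance: 472 km
Time: 4 hours
Speed = 472 / 4 = 118.0 km/h

118.0 km/h


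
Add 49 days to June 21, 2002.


August 9, 2002

Start: June 21, 2002
Add 49 days
June 21 → July 1: 30 - 21 + 1 = 10 days (49 - 10 = 39 left)
July 1 → August 1: 31 - 1 + 1 = 31 days (39 - 31 = 8 left)
August 1 + 8 = August 9, 2002


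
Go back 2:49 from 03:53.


Start: 233 minutes from midnight
Subtract: 169 minutes
Remaining: 233 - 169 = 64
Hours: 1, Minutes: 4

01:04


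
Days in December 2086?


31 days

Month: December (month 12)
December has 31 days


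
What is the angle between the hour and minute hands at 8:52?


Hour hand = 8×30 + 52×0.5 = 266.0°
Minute hand = 52×6 = 312°
Difference = |266.0 - 312| = 46.0°

46.0°


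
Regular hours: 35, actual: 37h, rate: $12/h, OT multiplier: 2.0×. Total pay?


Regular: 35h × $12 = $420.00
Overtime: 37 - 35 = 2h
OT pay: 2h × $12 × 2.0 = $48.00
Total = $420.00 + $48.00 = $468.00

$468.00


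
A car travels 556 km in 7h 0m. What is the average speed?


79.4 km/h

Distance: 556 km
Time: 7 hours
Speed = 556 / 7 ≈ 79.4 km/h


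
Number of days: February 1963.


Month: February (month 2)
February: 28 or 29 (leap year)
1963 leap year? No

28 days


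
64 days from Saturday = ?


Start: Saturday (index 5)
(5 + 64) mod 7
= 69 mod 7
= 6
Index 6 → Sunday

Sunday


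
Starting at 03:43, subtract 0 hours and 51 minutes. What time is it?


Start: 223 minutes from midnight
Subtract: 51 minutes
Remaining: 223 - 51 = 172
Hours: 2, Minutes: 52

02:52


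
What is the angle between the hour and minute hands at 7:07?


Hour hand = 7×30 + 7×0.5 = 213.5°
Minute hand = 7×6 = 42°
Difference = |213.5 - 42| = 171.5°

171.5°


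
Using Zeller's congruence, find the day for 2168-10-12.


Zeller's congruence:
q=12, m=10, k=68, j=21
h = (12 + ⌊13×11/5⌋ + 68 + ⌊68/4⌋ + ⌊21/4⌋ - 2×21) mod 7
= (12 + 28 + 68 + 17 + 5 - 42) mod 7
= 88 mod 7 = 4
h=4 → Wednesday

Wednesday


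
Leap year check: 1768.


Rules: divisible by 4 AND (not by 100 OR by 400)
1768 ÷ 4 = 442 exactly → divisible by 4
1768 ÷ 100 = 17 remainder 68 → not divisible by 100
Divisible by 4 but not by 100 → leap year

Yes


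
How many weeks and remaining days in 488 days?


Weeks: 488 ÷ 7 = 69 remainder 5

69 weeks 5 days


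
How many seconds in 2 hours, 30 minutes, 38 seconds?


Hours: 2 × 3600 = 7200
Minutes: 30 × 60 = 1800
Seconds: 38
Total = 7200 + 1800 + 38 = 9038

9038 seconds


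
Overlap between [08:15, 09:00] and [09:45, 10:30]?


Meeting A: 495-540 (in minutes from midnight)
Meeting B: 585-630
Overlap start = max(495, 585) = 585
Overlap end = min(540, 630) = 540
Overlap = max(0, 540 - 585) = 0 min

0 minutes


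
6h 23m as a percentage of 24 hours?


Total minutes: 6×60 + 23 = 383
Day = 24×60 = 1440 minutes
Fraction = 383/1440 ≈ 0.2660
As a percentage: 383/1440 × 100 ≈ 26.60%

0.2660 (26.60%)


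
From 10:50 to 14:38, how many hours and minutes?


3h 48m

End time in minutes: 14×60 + 38 = 878
Start time in minutes: 10×60 + 50 = 650
Difference = 878 - 650 = 228 minutes
= 3 hours 48 minutes


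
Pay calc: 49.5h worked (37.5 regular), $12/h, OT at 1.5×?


Regular: 37.5h × $12 = $450.00
Overtime: 49.5 - 37.5 = 12.0h
OT pay: 12.0h × $12 × 1.5 = $216.00
Total = $450.00 + $216.00 = $666.00

$666.00


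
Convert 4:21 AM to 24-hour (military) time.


04:21

Input: 4:21 AM
AM hour stays: 4


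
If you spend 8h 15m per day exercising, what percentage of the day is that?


Time: 495 minutes
Day: 1440 minutes
Percentage = (495/1440) × 100 ≈ 34.4%

34.4%


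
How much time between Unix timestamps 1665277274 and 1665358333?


81059 seconds (22.5 hours / 0.94 days)

Difference = 1665358333 - 1665277274 = 81059 seconds
In hours: 81059 / 3600 ≈ 22.5
In days: 81059 / 86400 ≈ 0.94


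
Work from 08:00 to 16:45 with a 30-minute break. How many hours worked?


Total time = (16×60+45) - (8×60+0)
= 1005 - 480 = 525 min
Minus break: 525 - 30 = 495 min
= 8h 15m

8h 15m (495 minutes)


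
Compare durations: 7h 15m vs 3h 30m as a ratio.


Duration 1: 435 minutes
Duration 2: 210 minutes
Ratio = 435:210
GCD = 15
Simplified = 29:14
As a decimal: 29/14 ≈ 2.07

29:14 (2.07)


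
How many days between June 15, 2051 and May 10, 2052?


From June 15, 2051 to May 10, 2052
Rest of June 2051: 30 - 15 = 15
Full months: July 31, August 31, September 30, October 31, November 30, December 31, January 31, February 2052 29, March 31, April 30
Days into May 2052: 10
Total = 15 + 31 + 31 + 30 + 31 + 30 + 31 + 31 + 29 + 31 + 30 + 10 = 330 days

330 days


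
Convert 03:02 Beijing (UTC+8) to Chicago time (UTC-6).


13:02 (previous day)

Time difference = UTC-6 - UTC+8 = -14 hours
New hour = (3 -14) mod 24
= -11 mod 24 = 13
Minutes unchanged → 13:02; -11 < 0 → previous day


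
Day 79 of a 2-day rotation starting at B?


Shifts: A, B
Start: B (index 1)
Day 79: (1 + 79 - 1) mod 2
= 79 mod 2
= 1
Index 1 → shift B

Shift B


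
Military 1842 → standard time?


6:42 PM

Hour: 18
18 - 12 = 6 → PM


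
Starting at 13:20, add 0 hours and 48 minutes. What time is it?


14:08

Start: 800 minutes from midnight
Add: 48 minutes
Total: 848 minutes
Hours: 848 ÷ 60 = 14 remainder 8


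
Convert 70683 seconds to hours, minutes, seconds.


19h 38m 3s

Hours: 70683 ÷ 3600 = 19 remainder 2283
Minutes: 2283 ÷ 60 = 38 remainder 3
Seconds: 3


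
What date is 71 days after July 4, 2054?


September 13, 2054

Start: July 4, 2054
Add 71 days
July 4 → August 1: 31 - 4 + 1 = 28 days (71 - 28 = 43 left)
August 1 → September 1: 31 - 1 + 1 = 31 days (43 - 31 = 12 left)
September 1 + 12 = September 13, 2054


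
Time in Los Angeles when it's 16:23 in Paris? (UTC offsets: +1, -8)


07:23

Time difference = UTC-8 - UTC+1 = -9 hours
New hour = (16 -9) mod 24
= 7 mod 24 = 7
Minutes unchanged → 07:23


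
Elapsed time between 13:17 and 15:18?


2h 1m

End time in minutes: 15×60 + 18 = 918
Start time in minutes: 13×60 + 17 = 797
Difference = 918 - 797 = 121 minutes
= 2 hours 1 minutes


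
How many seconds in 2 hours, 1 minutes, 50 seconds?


7310 seconds

Hours: 2 × 3600 = 7200
Minutes: 1 × 60 = 60
Seconds: 50
Total = 7200 + 60 + 50 = 7310


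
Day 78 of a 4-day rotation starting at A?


Shift B

Shifts: A, B, C, D
Start: A (index 0)
Day 78: (0 + 78 - 1) mod 4
= 77 mod 4
= 1
Index 1 → shift B


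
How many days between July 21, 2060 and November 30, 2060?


From July 21, 2060 to November 30, 2060
Rest of July 2060: 31 - 21 = 10
Full months: August 31, September 30, October 31
Days into November 2060: 30
Total = 10 + 31 + 30 + 31 + 30 = 132 days

132 days


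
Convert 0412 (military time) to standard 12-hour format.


Hour: 4
4 < 12 → AM

4:12 AM


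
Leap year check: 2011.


Rules: divisible by 4 AND (not by 100 OR by 400)
2011 ÷ 4 = 502 remainder 3 → not divisible by 4
Not divisible by 4 → not a leap year

No


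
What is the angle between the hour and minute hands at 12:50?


Hour hand (12 ≡ 0 on the dial): 0×30 + 50×0.5 = 25.0°
Minute hand = 50×6 = 300°
Difference = |25.0 - 300| = 275.0°
Since > 180°: 360 - 275.0 = 85.0°

85.0°


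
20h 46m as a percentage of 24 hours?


0.8653 (86.53%)

Total minutes: 20×60 + 46 = 1246
Day = 24×60 = 1440 minutes
Fraction = 1246/1440 ≈ 0.8653
As a percentage: 1246/1440 × 100 ≈ 86.53%


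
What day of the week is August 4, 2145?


Wednesday

Zeller's congruence:
q=4, m=8, k=45, j=21
h = (4 + ⌊13×9/5⌋ + 45 + ⌊45/4⌋ + ⌊21/4⌋ - 2×21) mod 7
= (4 + 23 + 45 + 11 + 5 - 42) mod 7
= 46 mod 7 = 4
h=4 → Wednesday


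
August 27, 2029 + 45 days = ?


October 11, 2029

Start: August 27, 2029
Add 45 days
August 27 → September 1: 31 - 27 + 1 = 5 days (45 - 5 = 40 left)
September 1 → October 1: 30 - 1 + 1 = 30 days (40 - 30 = 10 left)
October 1 + 10 = October 11, 2029


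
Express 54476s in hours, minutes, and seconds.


Hours: 54476 ÷ 3600 = 15 remainder 476
Minutes: 476 ÷ 60 = 7 remainder 56
Seconds: 56

15h 7m 56s


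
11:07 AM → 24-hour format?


11:07

Input: 11:07 AM
AM hour stays: 11


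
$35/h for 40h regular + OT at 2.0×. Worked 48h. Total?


Regular: 40h × $35 = $1400.00
Overtime: 48 - 40 = 8h
OT pay: 8h × $35 × 2.0 = $560.00
Total = $1400.00 + $560.00 = $1960.00

$1960.00


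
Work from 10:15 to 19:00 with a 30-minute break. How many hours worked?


Total time = (19×60+0) - (10×60+15)
= 1140 - 615 = 525 min
Minus break: 525 - 30 = 495 min
= 8h 15m

8h 15m (495 minutes)


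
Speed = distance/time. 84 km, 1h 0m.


84.0 km/h

Distance: 84 km
Time: 1 hours
Speed = 84 / 1 = 84.0 km/h


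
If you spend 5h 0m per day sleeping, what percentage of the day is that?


20.8%

Time: 300 minutes
Day: 1440 minutes
Percentage = (300/1440) × 100 ≈ 20.8%


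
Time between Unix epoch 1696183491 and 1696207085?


Difference = 1696207085 - 1696183491 = 23594 seconds
In hours: 23594 / 3600 ≈ 6.6
In days: 23594 / 86400 ≈ 0.27

23594 seconds (6.6 hours / 0.27 days)


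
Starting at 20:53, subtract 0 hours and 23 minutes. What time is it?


Start: 1253 minutes from midnight
Subtract: 23 minutes
Remaining: 1253 - 23 = 1230
Hours: 20, Minutes: 30

20:30


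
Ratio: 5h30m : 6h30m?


Duration 1: 330 minutes
Duration 2: 390 minutes
Ratio = 330:390
GCD = 30
Simplified = 11:13
As a decimal: 11/13 ≈ 0.85

11:13 (0.85)


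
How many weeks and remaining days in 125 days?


17 weeks 6 days

Weeks: 125 ÷ 7 = 17 remainder 6


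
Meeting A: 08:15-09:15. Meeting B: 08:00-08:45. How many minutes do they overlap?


30 minutes

Meeting A: 495-555 (in minutes from midnight)
Meeting B: 480-525
Overlap start = max(495, 480) = 495
Overlap end = min(555, 525) = 525
Overlap = max(0, 525 - 495) = 30 min


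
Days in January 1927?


31 days

Month: January (month 1)
January has 31 days


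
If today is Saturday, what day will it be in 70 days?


Start: Saturday (index 5)
(5 + 70) mod 7
= 75 mod 7
= 5
Index 5 → Saturday

Saturday


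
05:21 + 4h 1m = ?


Start: 321 minutes from midnight
Add: 241 minutes
Total: 562 minutes
Hours: 562 ÷ 60 = 9 remainder 22

09:22


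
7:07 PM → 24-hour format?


19:07

Input: 7:07 PM
PM: 7 + 12 = 19


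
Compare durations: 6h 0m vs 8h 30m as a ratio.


Duration 1: 360 minutes
Duration 2: 510 minutes
Ratio = 360:510
GCD = 30
Simplified = 12:17
As a decimal: 12/17 ≈ 0.71

12:17 (0.71)


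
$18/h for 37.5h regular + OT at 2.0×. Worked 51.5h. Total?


$1179.00

Regular: 37.5h × $18 = $675.00
Overtime: 51.5 - 37.5 = 14.0h
OT pay: 14.0h × $18 × 2.0 = $504.00
Total = $675.00 + $504.00 = $1179.00


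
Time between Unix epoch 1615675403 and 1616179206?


Difference = 1616179206 - 1615675403 = 503803 seconds
In hours: 503803 / 3600 ≈ 139.9
In days: 503803 / 86400 ≈ 5.83

503803 seconds (139.9 hours / 5.83 days)


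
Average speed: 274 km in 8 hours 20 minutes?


32.9 km/h

Distance: 274 km
Time: 8h 20m = 500 min = 500/60 = 25/3 hours
Speed = 274 ÷ (25/3) = 274 × 3 / 25 = 822/25 ≈ 32.9 km/h


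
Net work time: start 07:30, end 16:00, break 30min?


8h 0m (480 minutes)

Total time = (16×60+0) - (7×60+30)
= 960 - 450 = 510 min
Minus break: 510 - 30 = 480 min
= 8h 0m


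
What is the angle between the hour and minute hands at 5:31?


Hour hand = 5×30 + 31×0.5 = 165.5°
Minute hand = 31×6 = 186°
Difference = |165.5 - 186| = 20.5°

20.5°


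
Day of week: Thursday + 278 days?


Start: Thursday (index 3)
(3 + 278) mod 7
= 281 mod 7
= 1
Index 1 → Tuesday

Tuesday


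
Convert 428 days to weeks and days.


61 weeks 1 days

Weeks: 428 ÷ 7 = 61 remainder 1


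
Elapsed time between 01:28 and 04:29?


End time in minutes: 4×60 + 29 = 269
Start time in minutes: 1×60 + 28 = 88
Difference = 269 - 88 = 181 minutes
= 3 hours 1 minutes

3h 1m


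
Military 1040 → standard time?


Hour: 10
10 < 12 → AM

10:40 AM


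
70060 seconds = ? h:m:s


19h 27m 40s

Hours: 70060 ÷ 3600 = 19 remainder 1660
Minutes: 1660 ÷ 60 = 27 remainder 40
Seconds: 40


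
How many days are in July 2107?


31 days

Month: July (month 7)
July has 31 days


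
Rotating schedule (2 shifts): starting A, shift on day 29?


Shift A

Shifts: A, B
Start: A (index 0)
Day 29: (0 + 29 - 1) mod 2
= 28 mod 2
= 0
Index 0 → shift A


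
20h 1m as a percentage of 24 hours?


Total minutes: 20×60 + 1 = 1201
Day = 24×60 = 1440 minutes
Fraction = 1201/1440 ≈ 0.8340
As a percentage: 1201/1440 × 100 ≈ 83.40%

0.8340 (83.40%)


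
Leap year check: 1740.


Rules: divisible by 4 AND (not by 100 OR by 400)
1740 ÷ 4 = 435 exactly → divisible by 4
1740 ÷ 100 = 17 remainder 40 → not divisible by 100
Divisible by 4 but not by 100 → leap year

Yes


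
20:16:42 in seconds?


Hours: 20 × 3600 = 72000
Minutes: 16 × 60 = 960
Seconds: 42
Total = 72000 + 960 + 42 = 73002

73002 seconds


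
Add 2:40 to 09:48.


Start: 588 minutes from midnight
Add: 160 minutes
Total: 748 minutes
Hours: 748 ÷ 60 = 12 remainder 28

12:28


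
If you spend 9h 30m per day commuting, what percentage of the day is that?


39.6%

Time: 570 minutes
Day: 1440 minutes
Percentage = (570/1440) × 100 ≈ 39.6%


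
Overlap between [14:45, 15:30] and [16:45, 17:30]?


0 minutes

Meeting A: 885-930 (in minutes from midnight)
Meeting B: 1005-1050
Overlap start = max(885, 1005) = 1005
Overlap end = min(930, 1050) = 930
Overlap = max(0, 930 - 1005) = 0 min
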